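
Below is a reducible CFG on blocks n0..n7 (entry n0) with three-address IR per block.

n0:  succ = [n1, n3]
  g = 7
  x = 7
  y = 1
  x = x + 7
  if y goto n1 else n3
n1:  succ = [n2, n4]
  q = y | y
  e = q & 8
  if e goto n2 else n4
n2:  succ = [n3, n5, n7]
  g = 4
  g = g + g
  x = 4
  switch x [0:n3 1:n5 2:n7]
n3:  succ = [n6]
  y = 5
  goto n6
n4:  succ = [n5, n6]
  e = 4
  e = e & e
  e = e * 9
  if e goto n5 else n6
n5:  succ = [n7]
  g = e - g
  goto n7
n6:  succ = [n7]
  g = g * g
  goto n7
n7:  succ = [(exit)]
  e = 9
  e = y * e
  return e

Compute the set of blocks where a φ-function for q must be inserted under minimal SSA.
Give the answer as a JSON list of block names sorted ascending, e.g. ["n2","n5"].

Answer: ["n3", "n6", "n7"]

Analysis:
idom tree: n1←n0 n2←n1 n3←n0 n4←n1 n5←n1 n6←n0 n7←n0
Dom∩ at merges:
  n3: preds {n0,n2}: {n0} ∩ {n0,n1,n2} = {n0}; idom=n0
  n5: preds {n2,n4}: {n0,n1,n2} ∩ {n0,n1,n4} = {n0,n1}; idom=n1
  n6: preds {n3,n4}: {n0,n3} ∩ {n0,n1,n4} = {n0}; idom=n0
  n7: preds {n2,n5,n6}: {n0,n1,n2} ∩ {n0,n1,n5} ∩ {n0,n6} = {n0}; idom=n0

Frontier:
  join n3 pred n0: · stop@n0
  join n3 pred n2: n2→n1 stop@n0
  join n5 pred n2: n2 stop@n1
  join n5 pred n4: n4 stop@n1
  join n6 pred n3: n3 stop@n0
  join n6 pred n4: n4→n1 stop@n0
  join n7 pred n2: n2→n1 stop@n0
  join n7 pred n5: n5→n1 stop@n0
  join n7 pred n6: n6 stop@n0
  DF(n0)=∅
  DF(n1)={n3,n6,n7}
  DF(n2)={n3,n5,n7}
  DF(n3)={n6}
  DF(n4)={n5,n6}
  DF(n5)={n7}
  DF(n6)={n7}
  DF(n7)=∅

φ for q: defs {n1}
  DF⁺ = {n3,n6,n7}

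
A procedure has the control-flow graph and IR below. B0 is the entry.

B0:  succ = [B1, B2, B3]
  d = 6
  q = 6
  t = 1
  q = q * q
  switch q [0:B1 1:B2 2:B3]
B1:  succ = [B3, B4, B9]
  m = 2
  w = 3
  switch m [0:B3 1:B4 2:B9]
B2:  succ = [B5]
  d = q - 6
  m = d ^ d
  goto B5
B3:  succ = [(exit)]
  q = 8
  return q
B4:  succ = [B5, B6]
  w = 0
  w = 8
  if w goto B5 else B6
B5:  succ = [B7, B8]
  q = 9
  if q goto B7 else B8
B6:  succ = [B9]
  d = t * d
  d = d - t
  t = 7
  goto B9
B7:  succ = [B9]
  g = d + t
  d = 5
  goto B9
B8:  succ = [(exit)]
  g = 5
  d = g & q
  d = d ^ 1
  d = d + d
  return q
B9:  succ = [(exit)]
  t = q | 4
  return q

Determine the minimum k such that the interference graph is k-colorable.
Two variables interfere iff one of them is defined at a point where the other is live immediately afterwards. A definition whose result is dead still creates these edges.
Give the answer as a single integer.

Answer: 5

Analysis:
Per-block:
  B0: def={d,q,t} ue=∅
  B1: def={m,w} ue=∅
  B2: def={d,m} ue={q}
  B3: def={q} ue=∅
  B4: def={w} ue=∅
  B5: def={q} ue=∅
  B6: def={d,t} ue={d,t}
  B7: def={d,g} ue={d,t}
  B8: def={d,g} ue={q}
  B9: def={t} ue={q}

Liveness:
  B0: in=∅ out={d,q,t}
  B1: in={d,q,t} out={d,q,t}
  B2: in={q,t} out={d,t}
  B3: in=∅ out=∅
  B4: in={d,q,t} out={d,q,t}
  B5: in={d,t} out={d,q,t}
  B6: in={d,q,t} out={q}
  B7: in={d,q,t} out={q}
  B8: in={q} out=∅
  B9: in={q} out=∅

Interfere edges:
  d — {m,q,t,w}
  g — {q}
  m — {d,q,t,w}
  q — {d,g,m,t,w}
  t — {d,m,q,w}
  w — {d,m,q,t}

Registers:
  lower bound: {d,m,q,t,w} mutually conflict ⇒ χ ≥ 5
  5-colouring: R0={q}  R1={d,g}  R2={m}  R3={t}  R4={w}
  χ = 5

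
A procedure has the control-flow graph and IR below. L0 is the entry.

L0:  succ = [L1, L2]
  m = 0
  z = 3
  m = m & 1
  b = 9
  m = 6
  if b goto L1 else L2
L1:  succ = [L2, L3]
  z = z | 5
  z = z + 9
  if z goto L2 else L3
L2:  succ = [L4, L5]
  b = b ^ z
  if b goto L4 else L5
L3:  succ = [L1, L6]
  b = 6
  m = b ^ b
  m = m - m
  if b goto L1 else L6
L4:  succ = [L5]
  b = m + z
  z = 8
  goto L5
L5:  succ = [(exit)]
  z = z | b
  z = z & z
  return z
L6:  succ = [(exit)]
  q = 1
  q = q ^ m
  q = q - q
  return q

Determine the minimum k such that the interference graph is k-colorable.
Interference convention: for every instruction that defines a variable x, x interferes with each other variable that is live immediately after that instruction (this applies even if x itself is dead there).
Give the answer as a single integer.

Per-block:
  L0: {b,m,z} / ∅
  L1: {z} / {z}
  L2: {b} / {b,z}
  L3: {b,m} / ∅
  L4: {b,z} / {m,z}
  L5: {z} / {b,z}
  L6: {q} / {m}

Backward fixpoint:
  L0 li=∅ lo={b,m,z}
  L1 li={b,m,z} lo={b,m,z}
  L2 li={b,m,z} lo={b,m,z}
  L3 li={z} lo={b,m,z}
  L4 li={m,z} lo={b,z}
  L5 li={b,z} lo=∅
  L6 li={m} lo=∅

Interference:
  b↔{m,z}
  m↔{b,q,z}
  q↔{m}
  z↔{b,m}

Chromatic number:
  {b,m,z} pairwise interfere (3-clique) ⇒ χ ≥ 3
  assign b→r1 m→r0 q→r1 z→r2 — no edge inside a register ⇒ χ ≤ 3
  χ = 3

Answer: 3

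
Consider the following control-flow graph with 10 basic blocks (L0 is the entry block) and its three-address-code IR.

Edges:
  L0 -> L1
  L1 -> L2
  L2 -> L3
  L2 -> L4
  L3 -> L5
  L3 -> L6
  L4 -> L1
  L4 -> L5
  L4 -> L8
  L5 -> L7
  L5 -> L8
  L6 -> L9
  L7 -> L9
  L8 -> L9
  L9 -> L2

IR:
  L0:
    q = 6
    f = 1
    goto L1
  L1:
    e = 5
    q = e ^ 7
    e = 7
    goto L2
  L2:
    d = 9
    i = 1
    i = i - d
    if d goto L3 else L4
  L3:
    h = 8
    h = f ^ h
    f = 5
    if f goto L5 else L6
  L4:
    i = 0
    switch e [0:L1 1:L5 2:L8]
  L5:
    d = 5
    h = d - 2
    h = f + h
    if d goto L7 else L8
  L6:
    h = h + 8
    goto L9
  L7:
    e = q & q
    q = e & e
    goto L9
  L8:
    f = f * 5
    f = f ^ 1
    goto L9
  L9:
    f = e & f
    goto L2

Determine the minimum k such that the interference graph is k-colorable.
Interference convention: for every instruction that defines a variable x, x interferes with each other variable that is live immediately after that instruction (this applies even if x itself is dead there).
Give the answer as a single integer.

def/use:
  L0: def={f,q} ue=∅
  L1: def={e,q} ue=∅
  L2: def={d,i} ue=∅
  L3: def={f,h} ue={f}
  L4: def={i} ue={e}
  L5: def={d,h} ue={f}
  L6: def={h} ue={h}
  L7: def={e,q} ue={q}
  L8: def={f} ue={f}
  L9: def={f} ue={e,f}

Live sets:
  L0: in=∅ out={f}
  L1: in={f} out={e,f,q}
  L2: in={e,f,q} out={e,f,q}
  L3: in={e,f,q} out={e,f,h,q}
  L4: in={e,f,q} out={e,f,q}
  L5: in={e,f,q} out={e,f,q}
  L6: in={e,f,h,q} out={e,f,q}
  L7: in={f,q} out={e,f,q}
  L8: in={e,f,q} out={e,f,q}
  L9: in={e,f,q} out={e,f,q}

Interfere edges:
  d: {e,f,h,i,q}
  e: {d,f,h,i,q}
  f: {d,e,h,i,q}
  h: {d,e,f,q}
  i: {d,e,f,q}
  q: {d,e,f,h,i}

Registers:
  lower bound: {d,e,f,h,q} mutually conflict ⇒ χ ≥ 5
  assign d→r0 e→r1 f→r2 h→r4 i→r4 q→r3 — no edge inside a register ⇒ χ ≤ 5
  χ = 5

Answer: 5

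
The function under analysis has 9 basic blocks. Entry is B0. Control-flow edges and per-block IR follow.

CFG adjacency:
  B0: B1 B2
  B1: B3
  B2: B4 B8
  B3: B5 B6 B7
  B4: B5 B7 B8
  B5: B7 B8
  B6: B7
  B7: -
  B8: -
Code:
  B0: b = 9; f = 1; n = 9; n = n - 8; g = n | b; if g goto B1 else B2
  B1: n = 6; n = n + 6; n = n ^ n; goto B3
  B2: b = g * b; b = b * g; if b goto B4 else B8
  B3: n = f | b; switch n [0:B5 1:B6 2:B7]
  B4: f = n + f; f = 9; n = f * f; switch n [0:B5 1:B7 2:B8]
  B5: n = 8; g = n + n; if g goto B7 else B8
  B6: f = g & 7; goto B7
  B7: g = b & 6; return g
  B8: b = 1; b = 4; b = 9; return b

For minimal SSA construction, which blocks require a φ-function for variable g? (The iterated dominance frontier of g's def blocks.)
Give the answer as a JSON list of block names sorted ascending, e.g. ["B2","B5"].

idom tree: B1←B0 B2←B0 B3←B1 B4←B2 B5←B0 B6←B3 B7←B0 B8←B0
Dom∩ at merges:
  B5: preds {B3,B4}: {B0,B1,B3} ∩ {B0,B2,B4} = {B0}; idom=B0
  B7: preds {B3,B4,B5,B6}: {B0,B1,B3} ∩ {B0,B2,B4} ∩ {B0,B5} ∩ {B0,B1,B3,B6} = {B0}; idom=B0
  B8: preds {B2,B4,B5}: {B0,B2} ∩ {B0,B2,B4} ∩ {B0,B5} = {B0}; idom=B0

DF derivation:
  B5←B3: walk B3→B1 to B0
  B5←B4: walk B4→B2 to B0
  B7←B3: walk B3→B1 to B0
  B7←B4: walk B4→B2 to B0
  B7←B5: walk B5 to B0
  B7←B6: walk B6→B3→B1 to B0
  B8←B2: walk B2 to B0
  B8←B4: walk B4→B2 to B0
  B8←B5: walk B5 to B0
  B0 → ∅
  B1 → {B5,B7}
  B2 → {B5,B7,B8}
  B3 → {B5,B7}
  B4 → {B5,B7,B8}
  B5 → {B7,B8}
  B6 → {B7}
  B7 → ∅
  B8 → ∅

φ for g: defs {B0,B5,B7}
  DF⁺ = {B7,B8}

Answer: ["B7", "B8"]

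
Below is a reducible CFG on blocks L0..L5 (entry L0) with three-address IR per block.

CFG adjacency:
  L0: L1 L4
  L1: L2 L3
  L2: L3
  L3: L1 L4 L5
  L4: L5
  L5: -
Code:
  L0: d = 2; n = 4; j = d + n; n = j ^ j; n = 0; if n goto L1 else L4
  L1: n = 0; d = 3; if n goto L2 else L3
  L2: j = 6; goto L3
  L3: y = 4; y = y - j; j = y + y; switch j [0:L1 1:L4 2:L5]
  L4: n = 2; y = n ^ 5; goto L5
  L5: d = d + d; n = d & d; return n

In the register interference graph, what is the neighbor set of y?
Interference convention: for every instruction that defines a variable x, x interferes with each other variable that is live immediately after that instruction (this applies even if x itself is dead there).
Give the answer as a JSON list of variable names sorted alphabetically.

def/use:
  L0: {d,j,n} / ∅
  L1: {d,n} / ∅
  L2: {j} / ∅
  L3: {j,y} / {j}
  L4: {n,y} / ∅
  L5: {d,n} / {d}

Live sets:
  L0: in=∅ out={d,j}
  L1: in={j} out={d,j}
  L2: in={d} out={d,j}
  L3: in={d,j} out={d,j}
  L4: in={d} out={d}
  L5: in={d} out=∅

Interfere edges:
  d: {j,n,y}
  j: {d,n,y}
  n: {d,j}
  y: {d,j}

N(y) = ["d", "j"]

Answer: ["d", "j"]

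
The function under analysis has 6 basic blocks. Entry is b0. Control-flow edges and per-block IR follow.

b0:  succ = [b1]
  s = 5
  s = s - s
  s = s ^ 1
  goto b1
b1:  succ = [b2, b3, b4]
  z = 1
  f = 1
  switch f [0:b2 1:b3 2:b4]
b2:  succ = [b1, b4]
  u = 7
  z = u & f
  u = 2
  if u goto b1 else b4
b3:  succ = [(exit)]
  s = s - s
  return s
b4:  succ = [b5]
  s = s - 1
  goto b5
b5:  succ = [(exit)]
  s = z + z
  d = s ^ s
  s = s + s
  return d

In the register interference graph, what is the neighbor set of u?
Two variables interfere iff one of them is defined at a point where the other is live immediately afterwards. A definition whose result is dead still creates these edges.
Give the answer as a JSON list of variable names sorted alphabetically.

Block summaries:
  b0: def={s} ue=∅
  b1: def={f,z} ue=∅
  b2: def={u,z} ue={f}
  b3: def={s} ue={s}
  b4: def={s} ue={s}
  b5: def={d,s} ue={z}

Backward fixpoint:
  live b0: ∅→{s}
  live b1: {s}→{f,s,z}
  live b2: {f,s}→{s,z}
  live b3: {s}→∅
  live b4: {s,z}→{z}
  live b5: {z}→∅

Interference:
  d: {s}
  f: {s,u,z}
  s: {d,f,u,z}
  u: {f,s,z}
  z: {f,s,u}

N(u) = ["f", "s", "z"]

Answer: ["f", "s", "z"]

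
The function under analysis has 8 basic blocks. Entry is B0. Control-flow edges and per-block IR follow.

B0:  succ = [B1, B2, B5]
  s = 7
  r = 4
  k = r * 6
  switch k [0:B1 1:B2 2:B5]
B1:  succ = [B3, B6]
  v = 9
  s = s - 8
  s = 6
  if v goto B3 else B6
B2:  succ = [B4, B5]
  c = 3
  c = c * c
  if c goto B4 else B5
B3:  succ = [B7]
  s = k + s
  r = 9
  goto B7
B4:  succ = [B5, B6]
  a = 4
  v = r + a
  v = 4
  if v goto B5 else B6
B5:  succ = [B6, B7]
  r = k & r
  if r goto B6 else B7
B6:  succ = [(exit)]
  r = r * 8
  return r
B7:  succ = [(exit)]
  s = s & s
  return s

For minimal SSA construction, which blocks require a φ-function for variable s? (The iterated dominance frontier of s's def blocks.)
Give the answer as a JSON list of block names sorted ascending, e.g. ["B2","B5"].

idom tree: B1←B0 B2←B0 B3←B1 B4←B2 B5←B0 B6←B0 B7←B0
Dom∩ at merges:
  B5: preds {B0,B2,B4}: {B0} ∩ {B0,B2} ∩ {B0,B2,B4} = {B0}; idom=B0
  B6: preds {B1,B4,B5}: {B0,B1} ∩ {B0,B2,B4} ∩ {B0,B5} = {B0}; idom=B0
  B7: preds {B3,B5}: {B0,B1,B3} ∩ {B0,B5} = {B0}; idom=B0

Frontier:
  join B5 pred B0: · stop@B0
  join B5 pred B2: B2 stop@B0
  join B5 pred B4: B4→B2 stop@B0
  join B6 pred B1: B1 stop@B0
  join B6 pred B4: B4→B2 stop@B0
  join B6 pred B5: B5 stop@B0
  join B7 pred B3: B3→B1 stop@B0
  join B7 pred B5: B5 stop@B0
  B0 → ∅
  B1 → {B6,B7}
  B2 → {B5,B6}
  B3 → {B7}
  B4 → {B5,B6}
  B5 → {B6,B7}
  B6 → ∅
  B7 → ∅

φ for s: defs {B0,B1,B3,B7}
  DF⁺ = {B6,B7}

Answer: ["B6", "B7"]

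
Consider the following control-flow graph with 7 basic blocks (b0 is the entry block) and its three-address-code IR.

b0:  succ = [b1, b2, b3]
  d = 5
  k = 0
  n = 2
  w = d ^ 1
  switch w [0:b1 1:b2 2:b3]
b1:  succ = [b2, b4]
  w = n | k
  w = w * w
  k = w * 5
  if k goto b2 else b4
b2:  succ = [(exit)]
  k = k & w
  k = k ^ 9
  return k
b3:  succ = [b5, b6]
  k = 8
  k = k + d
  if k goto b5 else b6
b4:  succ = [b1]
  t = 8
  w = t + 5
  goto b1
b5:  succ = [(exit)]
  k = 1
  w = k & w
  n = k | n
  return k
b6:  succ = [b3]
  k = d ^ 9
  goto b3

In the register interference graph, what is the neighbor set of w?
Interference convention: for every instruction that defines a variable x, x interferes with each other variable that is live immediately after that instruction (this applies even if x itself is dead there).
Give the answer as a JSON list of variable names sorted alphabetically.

Answer: ["d", "k", "n"]

Analysis:
Per-block:
  b0: def={d,k,n,w} ue=∅
  b1: def={k,w} ue={k,n}
  b2: def={k} ue={k,w}
  b3: def={k} ue={d}
  b4: def={t,w} ue=∅
  b5: def={k,n,w} ue={n,w}
  b6: def={k} ue={d}

Liveness:
  live b0: ∅→{d,k,n,w}
  live b1: {k,n}→{k,n,w}
  live b2: {k,w}→∅
  live b3: {d,n,w}→{d,n,w}
  live b4: {k,n}→{k,n}
  live b5: {n,w}→∅
  live b6: {d,n,w}→{d,n,w}

Interference:
  d — {k,n,w}
  k — {d,n,t,w}
  n — {d,k,t,w}
  t — {k,n}
  w — {d,k,n}

N(w) = ["d", "k", "n"]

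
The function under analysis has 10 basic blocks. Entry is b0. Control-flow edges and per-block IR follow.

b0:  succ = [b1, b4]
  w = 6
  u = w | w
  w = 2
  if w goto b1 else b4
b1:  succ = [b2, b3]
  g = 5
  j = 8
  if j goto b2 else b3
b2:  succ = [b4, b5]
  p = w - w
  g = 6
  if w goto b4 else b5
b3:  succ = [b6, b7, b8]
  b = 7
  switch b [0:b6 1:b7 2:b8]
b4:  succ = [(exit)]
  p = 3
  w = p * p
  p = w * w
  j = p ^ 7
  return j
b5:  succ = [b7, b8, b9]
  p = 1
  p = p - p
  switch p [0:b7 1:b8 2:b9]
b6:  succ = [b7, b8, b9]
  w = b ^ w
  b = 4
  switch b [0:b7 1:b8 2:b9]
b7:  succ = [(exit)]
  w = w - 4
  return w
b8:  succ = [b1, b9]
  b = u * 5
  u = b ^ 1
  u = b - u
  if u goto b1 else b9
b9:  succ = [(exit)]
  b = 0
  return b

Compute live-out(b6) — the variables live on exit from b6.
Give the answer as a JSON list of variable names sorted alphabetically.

Block summaries:
  b0: def={u,w} ue=∅
  b1: def={g,j} ue=∅
  b2: def={g,p} ue={w}
  b3: def={b} ue=∅
  b4: def={j,p,w} ue=∅
  b5: def={p} ue=∅
  b6: def={b,w} ue={b,w}
  b7: def={w} ue={w}
  b8: def={b,u} ue={u}
  b9: def={b} ue=∅

Live sets:
  live b0: ∅→{u,w}
  live b1: {u,w}→{u,w}
  live b2: {u,w}→{u,w}
  live b3: {u,w}→{b,u,w}
  live b4: ∅→∅
  live b5: {u,w}→{u,w}
  live b6: {b,u,w}→{u,w}
  live b7: {w}→∅
  live b8: {u,w}→{u,w}
  live b9: ∅→∅

live-out(b6) = ["u", "w"]

Answer: ["u", "w"]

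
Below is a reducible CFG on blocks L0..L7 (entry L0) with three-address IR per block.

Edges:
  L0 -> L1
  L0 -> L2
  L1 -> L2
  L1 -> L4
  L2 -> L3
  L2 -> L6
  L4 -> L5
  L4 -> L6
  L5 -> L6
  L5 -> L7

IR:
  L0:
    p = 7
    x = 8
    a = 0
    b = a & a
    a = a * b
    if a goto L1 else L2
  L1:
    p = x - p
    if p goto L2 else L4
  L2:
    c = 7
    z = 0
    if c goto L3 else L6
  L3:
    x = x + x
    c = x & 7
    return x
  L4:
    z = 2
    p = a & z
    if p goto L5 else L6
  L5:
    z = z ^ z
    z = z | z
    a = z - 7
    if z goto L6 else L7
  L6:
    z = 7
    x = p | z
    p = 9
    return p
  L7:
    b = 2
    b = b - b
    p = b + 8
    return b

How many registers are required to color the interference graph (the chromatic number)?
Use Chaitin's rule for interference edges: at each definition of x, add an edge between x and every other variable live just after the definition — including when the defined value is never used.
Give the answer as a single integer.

Answer: 4

Derivation:
def/use:
  L0 def {a,b,p,x} use ∅
  L1 def {p} use {p,x}
  L2 def {c,z} use ∅
  L3 def {c,x} use {x}
  L4 def {p,z} use {a}
  L5 def {a,z} use {z}
  L6 def {p,x,z} use {p}
  L7 def {b,p} use ∅

Liveness:
  L0 li=∅ lo={a,p,x}
  L1 li={a,p,x} lo={a,p,x}
  L2 li={p,x} lo={p,x}
  L3 li={x} lo=∅
  L4 li={a} lo={p,z}
  L5 li={p,z} lo={p}
  L6 li={p} lo=∅
  L7 li=∅ lo=∅

Interfere edges:
  a: {b,p,x,z}
  b: {a,p,x}
  c: {p,x,z}
  p: {a,b,c,x,z}
  x: {a,b,c,p,z}
  z: {a,c,p,x}

Colouring:
  clique {a,b,p,x} ⇒ need ≥ 4
  assign a→c2 b→c3 c→c2 p→c0 x→c1 z→c3 — no edge inside a register ⇒ χ ≤ 4
  χ = 4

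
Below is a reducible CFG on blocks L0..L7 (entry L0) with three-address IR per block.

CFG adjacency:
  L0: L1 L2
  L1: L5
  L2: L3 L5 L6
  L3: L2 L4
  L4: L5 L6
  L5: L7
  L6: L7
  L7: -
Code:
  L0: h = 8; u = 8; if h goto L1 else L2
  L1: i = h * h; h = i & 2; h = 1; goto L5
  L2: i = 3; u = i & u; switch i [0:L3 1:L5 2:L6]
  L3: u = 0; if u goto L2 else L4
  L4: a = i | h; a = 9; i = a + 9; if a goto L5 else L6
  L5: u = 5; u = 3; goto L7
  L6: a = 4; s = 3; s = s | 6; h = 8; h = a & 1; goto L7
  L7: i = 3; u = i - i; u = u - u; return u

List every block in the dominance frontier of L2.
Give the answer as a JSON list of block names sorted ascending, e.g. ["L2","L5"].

idom tree: L1←L0 L2←L0 L3←L2 L4←L3 L5←L0 L6←L2 L7←L0
Dom at joins:
  L2: preds {L0,L3}: {L0} ∩ {L0,L2,L3} = {L0}; idom=L0
  L5: preds {L1,L2,L4}: {L0,L1} ∩ {L0,L2} ∩ {L0,L2,L3,L4} = {L0}; idom=L0
  L6: preds {L2,L4}: {L0,L2} ∩ {L0,L2,L3,L4} = {L0,L2}; idom=L2
  L7: preds {L5,L6}: {L0,L5} ∩ {L0,L2,L6} = {L0}; idom=L0

Frontier:
  join L2 pred L0: · stop@L0
  join L2 pred L3: L3→L2 stop@L0
  join L5 pred L1: L1 stop@L0
  join L5 pred L2: L2 stop@L0
  join L5 pred L4: L4→L3→L2 stop@L0
  join L6 pred L2: · stop@L2
  join L6 pred L4: L4→L3 stop@L2
  join L7 pred L5: L5 stop@L0
  join L7 pred L6: L6→L2 stop@L0
  DF(L0)=∅
  DF(L1)={L5}
  DF(L2)={L2,L5,L7}
  DF(L3)={L2,L5,L6}
  DF(L4)={L5,L6}
  DF(L5)={L7}
  DF(L6)={L7}
  DF(L7)=∅

DF(L2) = ["L2", "L5", "L7"]

Answer: ["L2", "L5", "L7"]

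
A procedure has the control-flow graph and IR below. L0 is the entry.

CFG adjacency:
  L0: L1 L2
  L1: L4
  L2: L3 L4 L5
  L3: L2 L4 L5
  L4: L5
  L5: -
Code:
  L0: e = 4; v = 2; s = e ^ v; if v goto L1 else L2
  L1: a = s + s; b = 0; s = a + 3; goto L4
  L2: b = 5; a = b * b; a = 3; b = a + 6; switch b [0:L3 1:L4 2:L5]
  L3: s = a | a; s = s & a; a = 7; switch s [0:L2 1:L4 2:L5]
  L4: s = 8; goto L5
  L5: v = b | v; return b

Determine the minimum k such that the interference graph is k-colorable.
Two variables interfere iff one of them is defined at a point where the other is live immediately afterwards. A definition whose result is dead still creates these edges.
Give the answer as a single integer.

Answer: 4

Analysis:
Block summaries:
  L0 def {e,s,v} use ∅
  L1 def {a,b,s} use {s}
  L2 def {a,b} use ∅
  L3 def {a,s} use {a}
  L4 def {s} use ∅
  L5 def {v} use {b,v}

Live sets:
  live L0: ∅→{s,v}
  live L1: {s,v}→{b,v}
  live L2: {v}→{a,b,v}
  live L3: {a,b,v}→{b,v}
  live L4: {b,v}→{b,v}
  live L5: {b,v}→∅

Interference:
  a: {b,s,v}
  b: {a,s,v}
  e: {v}
  s: {a,b,v}
  v: {a,b,e,s}

Chromatic number:
  {a,b,s,v} pairwise interfere (4-clique) ⇒ χ ≥ 4
  4-colouring: r0={v}  r1={a,e}  r2={b}  r3={s}
  χ = 4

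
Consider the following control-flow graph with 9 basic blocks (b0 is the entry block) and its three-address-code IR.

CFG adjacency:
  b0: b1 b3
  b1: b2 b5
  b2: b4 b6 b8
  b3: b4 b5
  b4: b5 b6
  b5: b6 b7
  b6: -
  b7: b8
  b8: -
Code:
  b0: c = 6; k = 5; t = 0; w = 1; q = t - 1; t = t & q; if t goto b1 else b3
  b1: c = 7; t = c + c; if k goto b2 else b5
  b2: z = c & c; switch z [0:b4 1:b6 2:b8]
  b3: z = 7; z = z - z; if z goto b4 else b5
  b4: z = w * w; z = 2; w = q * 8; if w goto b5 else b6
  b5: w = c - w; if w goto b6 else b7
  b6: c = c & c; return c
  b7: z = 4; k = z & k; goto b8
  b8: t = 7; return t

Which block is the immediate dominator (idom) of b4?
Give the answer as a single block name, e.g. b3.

idom tree: b1←b0 b2←b1 b3←b0 b4←b0 b5←b0 b6←b0 b7←b5 b8←b0
Dom∩ at merges:
  b4: preds {b2,b3}: {b0,b1,b2} ∩ {b0,b3} = {b0}; idom=b0
  b5: preds {b1,b3,b4}: {b0,b1} ∩ {b0,b3} ∩ {b0,b4} = {b0}; idom=b0
  b6: preds {b2,b4,b5}: {b0,b1,b2} ∩ {b0,b4} ∩ {b0,b5} = {b0}; idom=b0
  b8: preds {b2,b7}: {b0,b1,b2} ∩ {b0,b5,b7} = {b0}; idom=b0

idom(b4) = b0

Answer: b0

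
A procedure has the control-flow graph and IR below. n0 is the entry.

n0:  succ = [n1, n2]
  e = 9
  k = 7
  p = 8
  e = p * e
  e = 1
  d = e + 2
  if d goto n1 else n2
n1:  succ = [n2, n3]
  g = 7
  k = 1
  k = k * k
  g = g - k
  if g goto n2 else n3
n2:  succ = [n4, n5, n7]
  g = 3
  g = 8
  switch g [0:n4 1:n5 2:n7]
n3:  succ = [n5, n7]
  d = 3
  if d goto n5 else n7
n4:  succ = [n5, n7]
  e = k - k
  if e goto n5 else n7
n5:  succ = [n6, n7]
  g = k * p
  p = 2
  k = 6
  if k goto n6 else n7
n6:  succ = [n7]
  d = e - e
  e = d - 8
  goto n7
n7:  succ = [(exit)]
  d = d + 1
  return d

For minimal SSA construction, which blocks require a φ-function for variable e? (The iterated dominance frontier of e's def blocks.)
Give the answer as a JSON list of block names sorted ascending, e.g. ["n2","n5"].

idom tree: n1←n0 n2←n0 n3←n1 n4←n2 n5←n0 n6←n5 n7←n0
Dom at joins:
  n2: preds {n0,n1}: {n0} ∩ {n0,n1} = {n0}; idom=n0
  n5: preds {n2,n3,n4}: {n0,n2} ∩ {n0,n1,n3} ∩ {n0,n2,n4} = {n0}; idom=n0
  n7: preds {n2,n3,n4,n5,n6}: {n0,n2} ∩ {n0,n1,n3} ∩ {n0,n2,n4} ∩ {n0,n5} ∩ {n0,n5,n6} = {n0}; idom=n0

Frontier:
  n2←n0: walk · to n0
  n2←n1: walk n1 to n0
  n5←n2: walk n2 to n0
  n5←n3: walk n3→n1 to n0
  n5←n4: walk n4→n2 to n0
  n7←n2: walk n2 to n0
  n7←n3: walk n3→n1 to n0
  n7←n4: walk n4→n2 to n0
  n7←n5: walk n5 to n0
  n7←n6: walk n6→n5 to n0
  DF(n0)=∅
  DF(n1)={n2,n5,n7}
  DF(n2)={n5,n7}
  DF(n3)={n5,n7}
  DF(n4)={n5,n7}
  DF(n5)={n7}
  DF(n6)={n7}
  DF(n7)=∅

φ for e: defs {n0,n4,n6}
  DF⁺ = {n5,n7}

Answer: ["n5", "n7"]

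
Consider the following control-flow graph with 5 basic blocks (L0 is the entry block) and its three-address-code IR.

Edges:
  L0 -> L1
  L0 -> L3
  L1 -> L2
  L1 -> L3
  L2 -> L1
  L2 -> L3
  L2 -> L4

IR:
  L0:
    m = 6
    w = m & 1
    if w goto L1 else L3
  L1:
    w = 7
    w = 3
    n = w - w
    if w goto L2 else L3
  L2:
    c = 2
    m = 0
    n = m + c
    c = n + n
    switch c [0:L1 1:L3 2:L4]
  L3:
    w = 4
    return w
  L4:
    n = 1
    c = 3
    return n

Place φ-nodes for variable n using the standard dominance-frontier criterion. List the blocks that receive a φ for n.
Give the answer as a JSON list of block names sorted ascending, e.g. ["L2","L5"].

Answer: ["L1", "L3"]

Working:
idom tree: L1←L0 L2←L1 L3←L0 L4←L2
Dom∩ at merges:
  L1: preds {L0,L2}: {L0} ∩ {L0,L1,L2} = {L0}; idom=L0
  L3: preds {L0,L1,L2}: {L0} ∩ {L0,L1} ∩ {L0,L1,L2} = {L0}; idom=L0

Frontier:
  L1←L0: walk · to L0
  L1←L2: walk L2→L1 to L0
  L3←L0: walk · to L0
  L3←L1: walk L1 to L0
  L3←L2: walk L2→L1 to L0
  L0: DF=∅
  L1: DF={L1,L3}
  L2: DF={L1,L3}
  L3: DF=∅
  L4: DF=∅

φ for n: defs {L1,L2,L4}
  DF⁺ = {L1,L3}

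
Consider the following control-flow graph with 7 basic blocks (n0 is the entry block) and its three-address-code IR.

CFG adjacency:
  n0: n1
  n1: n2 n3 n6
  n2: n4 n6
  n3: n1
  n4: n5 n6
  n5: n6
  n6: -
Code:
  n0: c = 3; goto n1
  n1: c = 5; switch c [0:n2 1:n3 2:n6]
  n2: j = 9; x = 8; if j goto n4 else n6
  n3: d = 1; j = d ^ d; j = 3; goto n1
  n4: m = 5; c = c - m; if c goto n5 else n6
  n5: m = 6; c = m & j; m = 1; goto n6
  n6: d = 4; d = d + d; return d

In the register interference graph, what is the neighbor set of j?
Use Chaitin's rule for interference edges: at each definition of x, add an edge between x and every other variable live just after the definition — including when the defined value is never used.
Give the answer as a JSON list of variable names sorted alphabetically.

def/use:
  n0 def {c} use ∅
  n1 def {c} use ∅
  n2 def {j,x} use ∅
  n3 def {d,j} use ∅
  n4 def {c,m} use {c}
  n5 def {c,m} use {j}
  n6 def {d} use ∅

Liveness:
  n0: in=∅ out=∅
  n1: in=∅ out={c}
  n2: in={c} out={c,j}
  n3: in=∅ out=∅
  n4: in={c,j} out={j}
  n5: in={j} out=∅
  n6: in=∅ out=∅

Interfere edges:
  c↔{j,m,x}
  d↔∅
  j↔{c,m,x}
  m↔{c,j}
  x↔{c,j}

N(j) = ["c", "m", "x"]

Answer: ["c", "m", "x"]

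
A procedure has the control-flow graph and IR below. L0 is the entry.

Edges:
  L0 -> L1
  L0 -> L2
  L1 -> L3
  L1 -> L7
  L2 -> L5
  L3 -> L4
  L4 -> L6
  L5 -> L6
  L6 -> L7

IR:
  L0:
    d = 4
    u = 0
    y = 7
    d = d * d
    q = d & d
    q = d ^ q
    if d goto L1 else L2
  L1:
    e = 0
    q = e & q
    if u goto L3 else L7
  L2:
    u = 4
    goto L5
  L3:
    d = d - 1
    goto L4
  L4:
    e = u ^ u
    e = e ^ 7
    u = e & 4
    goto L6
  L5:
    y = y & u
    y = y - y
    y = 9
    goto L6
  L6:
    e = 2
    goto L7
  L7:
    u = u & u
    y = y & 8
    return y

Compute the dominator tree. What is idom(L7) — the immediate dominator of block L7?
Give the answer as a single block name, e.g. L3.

idom tree: L1←L0 L2←L0 L3←L1 L4←L3 L5←L2 L6←L0 L7←L0
Dom at joins:
  L6: preds {L4,L5}: {L0,L1,L3,L4} ∩ {L0,L2,L5} = {L0}; idom=L0
  L7: preds {L1,L6}: {L0,L1} ∩ {L0,L6} = {L0}; idom=L0

idom(L7) = L0

Answer: L0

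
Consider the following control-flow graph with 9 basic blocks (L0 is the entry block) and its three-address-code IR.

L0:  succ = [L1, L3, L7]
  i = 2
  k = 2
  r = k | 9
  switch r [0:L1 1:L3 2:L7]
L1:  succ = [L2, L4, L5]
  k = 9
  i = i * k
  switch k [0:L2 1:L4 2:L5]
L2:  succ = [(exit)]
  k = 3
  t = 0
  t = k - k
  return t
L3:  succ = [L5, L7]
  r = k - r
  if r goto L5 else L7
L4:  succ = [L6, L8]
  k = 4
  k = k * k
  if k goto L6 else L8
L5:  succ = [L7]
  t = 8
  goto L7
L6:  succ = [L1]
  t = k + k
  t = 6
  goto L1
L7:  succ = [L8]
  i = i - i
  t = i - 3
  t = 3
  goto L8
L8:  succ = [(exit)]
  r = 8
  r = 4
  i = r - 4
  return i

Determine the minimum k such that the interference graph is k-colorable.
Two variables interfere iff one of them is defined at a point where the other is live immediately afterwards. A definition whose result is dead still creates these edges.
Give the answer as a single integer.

Answer: 3

Working:
def/use:
  L0: def={i,k,r} ue=∅
  L1: def={i,k} ue={i}
  L2: def={k,t} ue=∅
  L3: def={r} ue={k,r}
  L4: def={k} ue=∅
  L5: def={t} ue=∅
  L6: def={t} ue={k}
  L7: def={i,t} ue={i}
  L8: def={i,r} ue=∅

Backward fixpoint:
  L0 li=∅ lo={i,k,r}
  L1 li={i} lo={i}
  L2 li=∅ lo=∅
  L3 li={i,k,r} lo={i}
  L4 li={i} lo={i,k}
  L5 li={i} lo={i}
  L6 li={i,k} lo={i}
  L7 li={i} lo=∅
  L8 li=∅ lo=∅

Interference:
  i: {k,r,t}
  k: {i,r,t}
  r: {i,k}
  t: {i,k}

Chromatic number:
  {i,k,r} pairwise interfere (3-clique) ⇒ χ ≥ 3
  3-colouring: c0={i}  c1={k}  c2={r,t}
  χ = 3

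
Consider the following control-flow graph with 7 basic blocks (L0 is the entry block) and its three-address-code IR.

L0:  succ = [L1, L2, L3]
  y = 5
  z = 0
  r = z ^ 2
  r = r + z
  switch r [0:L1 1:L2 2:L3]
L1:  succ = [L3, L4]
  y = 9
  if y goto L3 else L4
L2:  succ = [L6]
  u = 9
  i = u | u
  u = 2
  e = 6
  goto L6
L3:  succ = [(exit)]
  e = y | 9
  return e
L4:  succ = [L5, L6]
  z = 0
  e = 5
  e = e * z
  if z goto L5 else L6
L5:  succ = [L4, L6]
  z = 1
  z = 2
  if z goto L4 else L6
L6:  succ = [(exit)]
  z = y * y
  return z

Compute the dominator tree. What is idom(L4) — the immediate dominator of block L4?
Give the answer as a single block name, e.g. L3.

idom tree: L1←L0 L2←L0 L3←L0 L4←L1 L5←L4 L6←L0
Join-block Dom:
  L3: preds {L0,L1}: {L0} ∩ {L0,L1} = {L0}; idom=L0
  L4: preds {L1,L5}: {L0,L1} ∩ {L0,L1,L4,L5} = {L0,L1}; idom=L1
  L6: preds {L2,L4,L5}: {L0,L2} ∩ {L0,L1,L4} ∩ {L0,L1,L4,L5} = {L0}; idom=L0

idom(L4) = L1

Answer: L1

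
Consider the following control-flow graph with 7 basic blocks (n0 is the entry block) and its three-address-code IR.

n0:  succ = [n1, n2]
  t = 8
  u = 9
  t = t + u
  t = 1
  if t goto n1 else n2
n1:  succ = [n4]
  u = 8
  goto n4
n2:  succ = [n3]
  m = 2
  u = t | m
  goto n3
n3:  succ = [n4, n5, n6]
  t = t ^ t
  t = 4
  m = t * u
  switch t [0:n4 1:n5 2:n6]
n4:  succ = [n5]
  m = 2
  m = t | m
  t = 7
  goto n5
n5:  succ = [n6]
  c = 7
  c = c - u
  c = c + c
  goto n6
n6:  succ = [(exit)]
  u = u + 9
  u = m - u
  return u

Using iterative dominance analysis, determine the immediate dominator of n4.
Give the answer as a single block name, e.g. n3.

idom tree: n1←n0 n2←n0 n3←n2 n4←n0 n5←n0 n6←n0
Join-block Dom:
  n4: preds {n1,n3}: {n0,n1} ∩ {n0,n2,n3} = {n0}; idom=n0
  n5: preds {n3,n4}: {n0,n2,n3} ∩ {n0,n4} = {n0}; idom=n0
  n6: preds {n3,n5}: {n0,n2,n3} ∩ {n0,n5} = {n0}; idom=n0

idom(n4) = n0

Answer: n0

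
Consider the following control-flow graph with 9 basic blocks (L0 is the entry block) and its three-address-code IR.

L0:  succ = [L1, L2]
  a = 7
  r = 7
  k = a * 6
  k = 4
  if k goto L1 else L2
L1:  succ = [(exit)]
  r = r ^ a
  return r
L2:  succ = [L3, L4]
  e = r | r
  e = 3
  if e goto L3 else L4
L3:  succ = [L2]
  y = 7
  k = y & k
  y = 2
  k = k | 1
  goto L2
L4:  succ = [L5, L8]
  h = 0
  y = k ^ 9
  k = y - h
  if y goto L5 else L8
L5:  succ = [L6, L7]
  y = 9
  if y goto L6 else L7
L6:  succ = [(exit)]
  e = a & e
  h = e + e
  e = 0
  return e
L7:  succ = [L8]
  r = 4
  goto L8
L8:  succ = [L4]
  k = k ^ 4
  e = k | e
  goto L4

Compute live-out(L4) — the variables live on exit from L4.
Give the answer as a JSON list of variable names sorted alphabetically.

def/use:
  L0: {a,k,r} / ∅
  L1: {r} / {a,r}
  L2: {e} / {r}
  L3: {k,y} / {k}
  L4: {h,k,y} / {k}
  L5: {y} / ∅
  L6: {e,h} / {a,e}
  L7: {r} / ∅
  L8: {e,k} / {e,k}

Backward fixpoint:
  live L0: ∅→{a,k,r}
  live L1: {a,r}→∅
  live L2: {a,k,r}→{a,e,k,r}
  live L3: {a,k,r}→{a,k,r}
  live L4: {a,e,k}→{a,e,k}
  live L5: {a,e,k}→{a,e,k}
  live L6: {a,e}→∅
  live L7: {a,e,k}→{a,e,k}
  live L8: {a,e,k}→{a,e,k}

live-out(L4) = ["a", "e", "k"]

Answer: ["a", "e", "k"]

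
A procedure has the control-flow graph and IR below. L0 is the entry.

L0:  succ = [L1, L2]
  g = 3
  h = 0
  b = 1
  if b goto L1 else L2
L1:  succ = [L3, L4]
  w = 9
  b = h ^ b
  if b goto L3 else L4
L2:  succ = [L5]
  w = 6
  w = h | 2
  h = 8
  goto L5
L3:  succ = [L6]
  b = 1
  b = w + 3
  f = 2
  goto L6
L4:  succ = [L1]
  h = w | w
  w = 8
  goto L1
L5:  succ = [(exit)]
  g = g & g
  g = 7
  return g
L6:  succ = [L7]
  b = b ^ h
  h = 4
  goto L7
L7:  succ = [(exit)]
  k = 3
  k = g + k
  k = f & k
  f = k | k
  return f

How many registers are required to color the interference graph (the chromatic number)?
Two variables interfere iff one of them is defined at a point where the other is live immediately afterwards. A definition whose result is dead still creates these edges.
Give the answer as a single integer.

Block summaries:
  L0: def={b,g,h} ue=∅
  L1: def={b,w} ue={b,h}
  L2: def={h,w} ue={h}
  L3: def={b,f} ue={w}
  L4: def={h,w} ue={w}
  L5: def={g} ue={g}
  L6: def={b,h} ue={b,h}
  L7: def={f,k} ue={f,g}

Backward fixpoint:
  live L0: ∅→{b,g,h}
  live L1: {b,g,h}→{b,g,h,w}
  live L2: {g,h}→{g}
  live L3: {g,h,w}→{b,f,g,h}
  live L4: {b,g,w}→{b,g,h}
  live L5: {g}→∅
  live L6: {b,f,g,h}→{f,g}
  live L7: {f,g}→∅

Interference:
  b↔{f,g,h,w}
  f↔{b,g,h,k}
  g↔{b,f,h,k,w}
  h↔{b,f,g,w}
  k↔{f,g}
  w↔{b,g,h}

Registers:
  clique {b,f,g,h} ⇒ need ≥ 4
  assign b→r1 f→r2 g→r0 h→r3 k→r1 w→r2 — no edge inside a register ⇒ χ ≤ 4
  χ = 4

Answer: 4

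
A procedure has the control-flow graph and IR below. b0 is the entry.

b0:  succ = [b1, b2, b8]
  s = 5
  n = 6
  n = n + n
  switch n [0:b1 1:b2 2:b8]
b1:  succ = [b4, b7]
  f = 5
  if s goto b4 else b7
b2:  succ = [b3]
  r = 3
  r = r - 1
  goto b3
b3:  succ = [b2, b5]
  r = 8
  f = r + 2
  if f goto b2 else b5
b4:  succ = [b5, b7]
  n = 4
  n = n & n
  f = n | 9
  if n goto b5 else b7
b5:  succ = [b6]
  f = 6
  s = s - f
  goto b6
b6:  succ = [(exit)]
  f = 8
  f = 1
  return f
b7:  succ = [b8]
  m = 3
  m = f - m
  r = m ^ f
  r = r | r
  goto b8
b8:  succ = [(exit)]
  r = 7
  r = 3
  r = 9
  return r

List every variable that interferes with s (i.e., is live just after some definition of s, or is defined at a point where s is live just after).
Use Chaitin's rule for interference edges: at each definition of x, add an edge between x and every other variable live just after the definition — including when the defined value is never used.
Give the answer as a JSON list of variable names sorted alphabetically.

Block summaries:
  b0 def {n,s} use ∅
  b1 def {f} use {s}
  b2 def {r} use ∅
  b3 def {f,r} use ∅
  b4 def {f,n} use ∅
  b5 def {f,s} use {s}
  b6 def {f} use ∅
  b7 def {m,r} use {f}
  b8 def {r} use ∅

Backward fixpoint:
  live b0: ∅→{s}
  live b1: {s}→{f,s}
  live b2: {s}→{s}
  live b3: {s}→{s}
  live b4: {s}→{f,s}
  live b5: {s}→∅
  live b6: ∅→∅
  live b7: {f}→∅
  live b8: ∅→∅

Interference:
  f — {m,n,s}
  m — {f}
  n — {f,s}
  r — {s}
  s — {f,n,r}

N(s) = ["f", "n", "r"]

Answer: ["f", "n", "r"]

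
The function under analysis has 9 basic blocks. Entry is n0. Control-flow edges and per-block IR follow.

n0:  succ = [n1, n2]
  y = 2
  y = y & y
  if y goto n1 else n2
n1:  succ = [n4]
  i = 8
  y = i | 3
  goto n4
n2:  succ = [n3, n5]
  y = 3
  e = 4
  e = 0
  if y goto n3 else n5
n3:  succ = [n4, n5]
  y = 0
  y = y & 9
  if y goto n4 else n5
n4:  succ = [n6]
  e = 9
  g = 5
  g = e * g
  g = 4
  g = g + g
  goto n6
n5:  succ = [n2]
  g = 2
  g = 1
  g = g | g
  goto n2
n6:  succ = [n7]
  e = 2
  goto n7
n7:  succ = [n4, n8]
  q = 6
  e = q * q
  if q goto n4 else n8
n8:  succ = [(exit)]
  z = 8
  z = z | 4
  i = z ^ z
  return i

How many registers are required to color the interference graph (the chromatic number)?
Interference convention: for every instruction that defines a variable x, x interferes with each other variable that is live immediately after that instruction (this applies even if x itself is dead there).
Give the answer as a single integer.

Per-block:
  n0: {y} / ∅
  n1: {i,y} / ∅
  n2: {e,y} / ∅
  n3: {y} / ∅
  n4: {e,g} / ∅
  n5: {g} / ∅
  n6: {e} / ∅
  n7: {e,q} / ∅
  n8: {i,z} / ∅

Live sets:
  n0: in=∅ out=∅
  n1: in=∅ out=∅
  n2: in=∅ out=∅
  n3: in=∅ out=∅
  n4: in=∅ out=∅
  n5: in=∅ out=∅
  n6: in=∅ out=∅
  n7: in=∅ out=∅
  n8: in=∅ out=∅

Interference:
  e↔{g,q,y}
  g↔{e}
  i↔∅
  q↔{e}
  y↔{e}
  z↔∅

Registers:
  {e,g} pairwise interfere (2-clique) ⇒ χ ≥ 2
  assign e→R0 g→R1 i→R0 q→R1 y→R1 z→R0 — no edge inside a register ⇒ χ ≤ 2
  χ = 2

Answer: 2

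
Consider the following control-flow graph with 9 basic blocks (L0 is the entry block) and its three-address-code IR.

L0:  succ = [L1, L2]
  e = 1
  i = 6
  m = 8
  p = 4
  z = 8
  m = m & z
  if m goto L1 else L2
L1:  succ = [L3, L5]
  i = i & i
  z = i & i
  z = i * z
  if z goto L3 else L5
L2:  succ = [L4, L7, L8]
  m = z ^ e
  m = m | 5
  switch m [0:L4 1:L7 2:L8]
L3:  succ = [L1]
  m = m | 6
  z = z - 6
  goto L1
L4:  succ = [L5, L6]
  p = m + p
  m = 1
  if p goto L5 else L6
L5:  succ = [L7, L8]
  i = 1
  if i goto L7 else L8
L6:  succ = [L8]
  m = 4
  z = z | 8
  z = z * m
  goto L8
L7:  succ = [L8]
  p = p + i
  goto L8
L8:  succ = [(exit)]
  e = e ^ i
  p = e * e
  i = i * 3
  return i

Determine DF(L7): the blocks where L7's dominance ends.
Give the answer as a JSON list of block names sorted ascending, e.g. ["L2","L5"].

Answer: ["L8"]

Derivation:
idom tree: L1←L0 L2←L0 L3←L1 L4←L2 L5←L0 L6←L4 L7←L0 L8←L0
Dom at joins:
  L1: preds {L0,L3}: {L0} ∩ {L0,L1,L3} = {L0}; idom=L0
  L5: preds {L1,L4}: {L0,L1} ∩ {L0,L2,L4} = {L0}; idom=L0
  L7: preds {L2,L5}: {L0,L2} ∩ {L0,L5} = {L0}; idom=L0
  L8: preds {L2,L5,L6,L7}: {L0,L2} ∩ {L0,L5} ∩ {L0,L2,L4,L6} ∩ {L0,L7} = {L0}; idom=L0

DF walk-up:
  join L1 pred L0: · stop@L0
  join L1 pred L3: L3→L1 stop@L0
  join L5 pred L1: L1 stop@L0
  join L5 pred L4: L4→L2 stop@L0
  join L7 pred L2: L2 stop@L0
  join L7 pred L5: L5 stop@L0
  join L8 pred L2: L2 stop@L0
  join L8 pred L5: L5 stop@L0
  join L8 pred L6: L6→L4→L2 stop@L0
  join L8 pred L7: L7 stop@L0
  L0 → ∅
  L1 → {L1,L5}
  L2 → {L5,L7,L8}
  L3 → {L1}
  L4 → {L5,L8}
  L5 → {L7,L8}
  L6 → {L8}
  L7 → {L8}
  L8 → ∅

DF(L7) = ["L8"]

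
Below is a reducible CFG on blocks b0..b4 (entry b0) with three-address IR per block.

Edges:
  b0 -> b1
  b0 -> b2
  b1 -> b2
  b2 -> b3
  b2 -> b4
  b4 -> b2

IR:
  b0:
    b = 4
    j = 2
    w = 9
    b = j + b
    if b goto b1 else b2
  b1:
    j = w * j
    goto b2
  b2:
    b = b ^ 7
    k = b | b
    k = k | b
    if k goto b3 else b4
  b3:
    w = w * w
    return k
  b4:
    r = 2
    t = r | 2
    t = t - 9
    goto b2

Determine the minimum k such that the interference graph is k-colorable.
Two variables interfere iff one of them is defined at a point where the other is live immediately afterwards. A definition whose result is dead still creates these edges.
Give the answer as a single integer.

Answer: 3

Working:
Per-block:
  b0 def {b,j,w} use ∅
  b1 def {j} use {j,w}
  b2 def {b,k} use {b}
  b3 def {w} use {k,w}
  b4 def {r,t} use ∅

Live sets:
  b0 li=∅ lo={b,j,w}
  b1 li={b,j,w} lo={b,w}
  b2 li={b,w} lo={b,k,w}
  b3 li={k,w} lo=∅
  b4 li={b,w} lo={b,w}

Interference:
  b: {j,k,r,t,w}
  j: {b,w}
  k: {b,w}
  r: {b,w}
  t: {b,w}
  w: {b,j,k,r,t}

Registers:
  lower bound: {b,j,w} mutually conflict ⇒ χ ≥ 3
  assign b→R0 j→R2 k→R2 r→R2 t→R2 w→R1 — no edge inside a register ⇒ χ ≤ 3
  χ = 3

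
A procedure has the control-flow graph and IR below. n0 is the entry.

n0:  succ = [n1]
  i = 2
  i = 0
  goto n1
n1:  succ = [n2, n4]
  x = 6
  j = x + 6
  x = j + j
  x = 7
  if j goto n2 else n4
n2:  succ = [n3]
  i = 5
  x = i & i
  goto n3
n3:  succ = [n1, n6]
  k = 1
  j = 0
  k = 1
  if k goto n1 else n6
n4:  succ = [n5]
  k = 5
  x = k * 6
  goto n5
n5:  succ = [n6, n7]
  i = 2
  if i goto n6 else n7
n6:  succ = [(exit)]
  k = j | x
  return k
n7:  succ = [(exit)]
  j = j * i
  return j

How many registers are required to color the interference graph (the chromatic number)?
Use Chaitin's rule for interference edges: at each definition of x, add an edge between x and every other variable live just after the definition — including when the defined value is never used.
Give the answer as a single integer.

def/use:
  n0 def {i} use ∅
  n1 def {j,x} use ∅
  n2 def {i,x} use ∅
  n3 def {j,k} use ∅
  n4 def {k,x} use ∅
  n5 def {i} use ∅
  n6 def {k} use {j,x}
  n7 def {j} use {i,j}

Liveness:
  live n0: ∅→∅
  live n1: ∅→{j}
  live n2: ∅→{x}
  live n3: {x}→{j,x}
  live n4: {j}→{j,x}
  live n5: {j,x}→{i,j,x}
  live n6: {j,x}→∅
  live n7: {i,j}→∅

Interfere edges:
  i — {j,x}
  j — {i,k,x}
  k — {j,x}
  x — {i,j,k}

Registers:
  lower bound: {i,j,x} mutually conflict ⇒ χ ≥ 3
  assign i→r2 j→r0 k→r2 x→r1 — no edge inside a register ⇒ χ ≤ 3
  χ = 3

Answer: 3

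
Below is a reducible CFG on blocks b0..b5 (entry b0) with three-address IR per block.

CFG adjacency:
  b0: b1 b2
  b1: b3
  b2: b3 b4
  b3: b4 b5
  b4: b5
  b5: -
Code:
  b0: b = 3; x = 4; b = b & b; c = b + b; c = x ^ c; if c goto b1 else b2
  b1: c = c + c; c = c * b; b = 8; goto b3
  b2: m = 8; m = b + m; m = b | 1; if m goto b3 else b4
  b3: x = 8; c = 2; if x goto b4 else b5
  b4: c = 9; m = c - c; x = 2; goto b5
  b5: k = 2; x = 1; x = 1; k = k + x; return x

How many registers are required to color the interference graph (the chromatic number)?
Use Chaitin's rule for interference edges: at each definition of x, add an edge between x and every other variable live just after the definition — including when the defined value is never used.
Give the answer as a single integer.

def/use:
  b0: def={b,c,x} ue=∅
  b1: def={b,c} ue={b,c}
  b2: def={m} ue={b}
  b3: def={c,x} ue=∅
  b4: def={c,m,x} ue=∅
  b5: def={k,x} ue=∅

Backward fixpoint:
  b0: in=∅ out={b,c}
  b1: in={b,c} out=∅
  b2: in={b} out=∅
  b3: in=∅ out=∅
  b4: in=∅ out=∅
  b5: in=∅ out=∅

Interference:
  b↔{c,m,x}
  c↔{b,x}
  k↔{x}
  m↔{b}
  x↔{b,c,k}

Chromatic number:
  {b,c,x} pairwise interfere (3-clique) ⇒ χ ≥ 3
  assign b→c0 c→c2 k→c0 m→c1 x→c1 — no edge inside a register ⇒ χ ≤ 3
  χ = 3

Answer: 3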